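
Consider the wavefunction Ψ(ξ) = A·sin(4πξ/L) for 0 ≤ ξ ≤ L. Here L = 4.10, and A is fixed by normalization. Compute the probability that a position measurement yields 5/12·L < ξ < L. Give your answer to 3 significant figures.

P = ∫_{5/12·L}^{L} |Ψ(ξ)|² dξ.
Since A² = 1/(L/2), this is the region integral divided by the full normalization integral.
Substituting u = ξ/L, A² and the length scale cancel in the ratio: P = ∫_{5/12}^{1} sin(4·π·u)^2 du / ∫_{0}^{1} sin(4·π·u)^2 du.
An antiderivative of sin(4·π·u)^2 is u/2 - sin(4·π·u)·cos(4·π·u)/(8·π); evaluating from 5/12 to 1 gives -√(3)/(32·π) + 7/24, while the full integral is 1/2.
Evaluating gives P = -√(3)/(16·π) + 7/12.

P ≈ 0.549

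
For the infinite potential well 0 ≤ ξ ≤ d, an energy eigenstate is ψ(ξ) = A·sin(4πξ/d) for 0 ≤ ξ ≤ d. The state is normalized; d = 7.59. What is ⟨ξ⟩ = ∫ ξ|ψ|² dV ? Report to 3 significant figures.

⟨ξ⟩ ≈ 3.80

The expectation value is the |ψ|²-weighted average of ξ: ∫ ξ|ψ|² dξ.
With ∫₀^d sin²(nπξ/d) dξ = d/2, evaluating both integrals, ⟨ξ⟩ = d/2.
Putting d = 7.59 gives 3.795.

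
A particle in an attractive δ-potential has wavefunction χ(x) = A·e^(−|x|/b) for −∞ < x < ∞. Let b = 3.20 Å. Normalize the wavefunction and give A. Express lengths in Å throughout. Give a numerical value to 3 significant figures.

Require ∫ |χ|² dx = 1 over the whole domain.
Carrying out the integral gives A² · b.
So A² = (b)^(−1).
Plugging in b = 3.20 yields A = 0.5590.

A ≈ 0.559 Å^(-1/2)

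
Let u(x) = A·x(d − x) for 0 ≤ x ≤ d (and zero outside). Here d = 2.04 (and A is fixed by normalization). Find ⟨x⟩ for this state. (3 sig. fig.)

The expectation value is the |u|²-weighted average of x: ∫ x|u|² dx.
The ratio of the moment integral to the normalization integral gives ⟨x⟩ = d/2.
Putting d = 2.04 gives 1.020.

⟨x⟩ ≈ 1.02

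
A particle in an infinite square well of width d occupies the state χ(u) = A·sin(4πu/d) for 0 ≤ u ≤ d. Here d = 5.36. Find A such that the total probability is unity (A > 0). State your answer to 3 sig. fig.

A ≈ 0.611

We need A² ∫|f|² du = 1, taking the integral from 0 to d.
With ∫₀^d sin²(nπu/d) du = d/2, ∫|χ|² du = A²·(d/2).
So A² = (d/2)^(−1).
With d = 5.36: A² = 0.3731 and A = 0.6108.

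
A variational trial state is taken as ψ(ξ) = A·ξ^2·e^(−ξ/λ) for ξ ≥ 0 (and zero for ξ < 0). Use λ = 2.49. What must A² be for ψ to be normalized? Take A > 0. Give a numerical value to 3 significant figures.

We need A² ∫|f|² dξ = 1, taking the integral from 0 to ∞.
With ψ = A·ξ^2·e^(−ξ/λ), the integral evaluates to A²·[3·λ^5/4].
Hence A² = 1/[3·λ^5/4].
Substituting λ = 2.49 gives A² = 0.01393, so A = 0.1180.

A^2 ≈ 0.0139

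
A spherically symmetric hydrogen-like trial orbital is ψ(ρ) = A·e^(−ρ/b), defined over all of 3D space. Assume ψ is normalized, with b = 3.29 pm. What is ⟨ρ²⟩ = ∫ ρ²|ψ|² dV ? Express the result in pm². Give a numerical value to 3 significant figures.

⟨ρ^2⟩ ≈ 32.5 pm^2

The expectation value is the |ψ|²-weighted average of ρ^2: ∫ ρ^2|ψ|² 4πρ² dρ.
Recall ∫₀^∞ ρ^m e^(−ρ/β) dρ = m!·β^(m+1), since the A² factors cancel between numerator and denominator, ⟨ρ²⟩ = 3·b^2.
Putting b = 3.29 gives 32.47.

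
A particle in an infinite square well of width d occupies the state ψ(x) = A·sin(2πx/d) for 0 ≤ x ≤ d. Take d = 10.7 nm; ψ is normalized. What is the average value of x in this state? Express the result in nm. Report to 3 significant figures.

⟨x⟩ = ∫ x |ψ|² dx over the full domain.
With ∫₀^d sin²(nπx/d) dx = d/2, the ratio of the moment integral to the normalization integral gives ⟨x⟩ = d/2.
With d = 10.7, ⟨x⟩ = 5.350.

⟨x⟩ ≈ 5.35 nm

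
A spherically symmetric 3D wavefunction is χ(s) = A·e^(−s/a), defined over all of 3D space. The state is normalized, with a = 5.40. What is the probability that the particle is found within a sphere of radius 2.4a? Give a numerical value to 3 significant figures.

P ≈ 0.857

P = ∫ |χ|² 4πs² ds over s ≤ 2.4a.
The full normalization integral is A²·[π·a^3] = 1, fixing A².
Let u = s/a; then A², 4π and the length scale all cancel, so P = ∫_{0}^{2.4} u^2·e^(-2·u) du ÷ ∫_{0}^{∞} u^2·e^(-2·u) du.
An antiderivative of u^2·e^(-2·u) is -(2·u^2 + 2·u + 1)·e^(-2·u)/4; evaluating from 0 to 2.4 gives 1/4 - 433·e^(-24/5)/100, while the full integral is 1/4.
Taking the ratio yields P = 0.8575.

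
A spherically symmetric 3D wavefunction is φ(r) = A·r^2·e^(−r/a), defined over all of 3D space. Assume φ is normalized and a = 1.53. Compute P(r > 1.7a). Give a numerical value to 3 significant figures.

P = ∫ |φ|² 4πr² dr over r > 1.7a.
The full normalization integral is A²·[45·π·a^7/2] = 1, fixing A².
Let u = r/a; then A², 4π and the length scale all cancel, so P = ∫_{1.7}^{∞} u^6·e^(-2·u) du ÷ ∫_{0}^{∞} u^6·e^(-2·u) du.
An antiderivative of u^6·e^(-2·u) is -(4·u^6 + 12·u^5 + 30·u^4 + 60·u^3 + 90·u^2 + 90·u + 45)·e^(-2·u)/8; evaluating from 1.7 to ∞ gives ≈ 5.2996, while the full integral is 45/8.
Taking the ratio yields P = 0.9421.

P ≈ 0.942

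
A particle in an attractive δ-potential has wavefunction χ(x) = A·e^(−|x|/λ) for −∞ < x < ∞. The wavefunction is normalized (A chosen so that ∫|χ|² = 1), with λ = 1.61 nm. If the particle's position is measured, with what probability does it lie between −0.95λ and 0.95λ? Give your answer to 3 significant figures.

P = ∫_{−0.95λ}^{0.95λ} |χ(x)|² dx.
The normalization integral ∫|χ|²dx over the whole domain equals λ·A², and A² cancels in the ratio.
By symmetry take twice the x ≥ 0 contribution in numerator and denominator; the 2's cancel. Let u = x/λ; then A² and the length scale cancel, so P = ∫_{0}^{0.95} e^(-2·u) du ÷ ∫_{0}^{∞} e^(-2·u) du.
Using ∫ e^(-2·u) du = -e^(-2·u)/2, the numerator is 1/2 - e^(-19/10)/2 and the denominator is 1/2.
The result is P = 0.8504.

P ≈ 0.850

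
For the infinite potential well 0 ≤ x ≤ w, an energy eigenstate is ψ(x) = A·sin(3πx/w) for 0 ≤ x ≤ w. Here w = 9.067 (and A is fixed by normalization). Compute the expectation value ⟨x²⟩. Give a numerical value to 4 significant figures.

⟨x^2⟩ ≈ 26.94

The expectation value is the |ψ|²-weighted average of x^2: ∫ x^2|ψ|² dx.
Since the A² factors cancel between numerator and denominator, ⟨x²⟩ = -w^2/(18·π^2) + w^2/3.
Putting w = 9.067 gives 26.941.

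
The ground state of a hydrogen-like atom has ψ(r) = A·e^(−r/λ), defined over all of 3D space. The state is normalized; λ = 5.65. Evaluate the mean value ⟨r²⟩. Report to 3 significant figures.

⟨r^2⟩ ≈ 95.8

By definition ⟨r²⟩ = ∫ r^2 |ψ(r)|² 4πr² dr.
Using ∫₀^∞ rⁿ e^(−αr) dr = n!/αⁿ⁺¹, evaluating both integrals, ⟨r²⟩ = 3·λ^2.
With λ = 5.65, ⟨r^2⟩ = 95.77.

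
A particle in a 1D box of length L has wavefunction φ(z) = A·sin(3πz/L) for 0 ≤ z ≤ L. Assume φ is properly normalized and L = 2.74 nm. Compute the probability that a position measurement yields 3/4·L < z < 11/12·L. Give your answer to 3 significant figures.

P = ∫_{3/4·L}^{11/12·L} |φ(z)|² dz.
The normalization integral ∫|φ|²dz over the whole domain equals L/2·A², and A² cancels in the ratio.
Let u = z/L; then A² and the length scale cancel, so P = ∫_{3/4}^{11/12} sin(3·π·u)^2 du ÷ ∫_{0}^{1} sin(3·π·u)^2 du.
An antiderivative of sin(3·π·u)^2 is u/2 - sin(6·π·u)/(12·π); evaluating from 3/4 to 11/12 gives 1/(6·π) + 1/12, while the full integral is 1/2.
The result is P = (2 + π)/(6·π).

P ≈ 0.273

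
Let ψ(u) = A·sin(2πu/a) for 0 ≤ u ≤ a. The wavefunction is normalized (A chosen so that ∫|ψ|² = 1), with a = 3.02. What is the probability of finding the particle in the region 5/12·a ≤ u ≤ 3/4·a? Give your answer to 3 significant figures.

|ψ|² is the probability density, so P = ∫_{5/12·a}^{3/4·a} |ψ|² du.
Since A² = 1/(a/2), this is the region integral divided by the full normalization integral.
In terms of t = u/a (A² and the length scale cancel between numerator and denominator), P = [∫_{5/12}^{3/4} sin(2·π·t)^2 dt] / [∫_{0}^{1} sin(2·π·t)^2 dt].
An antiderivative of sin(2·π·t)^2 is t/2 - sin(4·π·t)/(8·π); evaluating from 5/12 to 3/4 gives -√(3)/(16·π) + 1/6, while the full integral is 1/2.
Evaluating gives P = (-√(3)/8 + π/3)/π.

P ≈ 0.264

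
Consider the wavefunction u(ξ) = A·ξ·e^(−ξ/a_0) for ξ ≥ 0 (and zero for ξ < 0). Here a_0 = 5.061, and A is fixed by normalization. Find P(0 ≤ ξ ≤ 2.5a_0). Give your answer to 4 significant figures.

P ≈ 0.8753

|u|² is the probability density, so P = ∫_{0}^{2.5a_0} |u|² dξ.
With A² fixed by ∫|u|² = 1, i.e. A² = (a_0^3/4)^(−1), substitute and integrate.
In terms of t = ξ/a_0 (A² and the length scale cancel between numerator and denominator), P = [∫_{0}^{2.5} t^2·e^(-2·t) dt] / [∫_{0}^{∞} t^2·e^(-2·t) dt].
An antiderivative of t^2·e^(-2·t) is -(2·t^2 + 2·t + 1)·e^(-2·t)/4; evaluating from 0 to 2.5 gives 1/4 - 37·e^(-5)/8, while the full integral is 1/4.
Taking the ratio, P = 0.87535.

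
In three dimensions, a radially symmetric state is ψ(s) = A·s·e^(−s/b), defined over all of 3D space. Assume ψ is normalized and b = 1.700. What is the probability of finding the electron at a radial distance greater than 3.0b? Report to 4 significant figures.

With dV = 4πs²ds, the probability is ∫|ψ|² dV over s > 3.0b.
Normalization gives A² = 1/(3·π·b^5).
In terms of u = s/b (A², 4π and the length scale all cancel between numerator and denominator), P = [∫_{3.0}^{∞} u^4·e^(-2·u) du] / [∫_{0}^{∞} u^4·e^(-2·u) du].
With ∫ u^4·e^(-2·u) du = -(u^4/2 + u^3 + 3·u^2/2 + 3·u/2 + 3/4)·e^(-2·u) + C, the region integral is 345·e^(-6)/4 and the full one is 3/4.
This evaluates to P = 0.28506.

P ≈ 0.2851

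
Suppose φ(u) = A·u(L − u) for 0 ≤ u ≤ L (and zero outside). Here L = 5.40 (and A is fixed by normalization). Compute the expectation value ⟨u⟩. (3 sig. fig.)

⟨u⟩ ≈ 2.70

By definition ⟨u⟩ = ∫ u |φ(u)|² du.
Expanding the polynomial and integrating term by term, evaluating both integrals, ⟨u⟩ = L/2.
With L = 5.40, ⟨u⟩ = 2.700.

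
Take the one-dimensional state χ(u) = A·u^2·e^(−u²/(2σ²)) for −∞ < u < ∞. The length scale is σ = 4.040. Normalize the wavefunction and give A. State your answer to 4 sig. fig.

A ≈ 0.02644

Normalization requires ∫|χ|² du = 1, integrated from −∞ to ∞.
Differentiating ∫e^(−αu²) du = √(π/α) under α to get the higher moments, ∫|χ|² du = A²·(3·√(π)·σ^5/4).
Plugging in σ = 4.040 yields A = 0.026438.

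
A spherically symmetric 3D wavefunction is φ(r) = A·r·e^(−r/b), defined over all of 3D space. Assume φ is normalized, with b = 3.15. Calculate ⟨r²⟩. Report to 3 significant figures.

By definition ⟨r²⟩ = ∫ r^2 |φ(r)|² 4πr² dr.
Using ∫₀^∞ rⁿ e^(−αr) dr = n!/αⁿ⁺¹, since the A² factors cancel between numerator and denominator, ⟨r²⟩ = 15·b^2/2.
Putting b = 3.15 gives 74.42.

⟨r^2⟩ ≈ 74.4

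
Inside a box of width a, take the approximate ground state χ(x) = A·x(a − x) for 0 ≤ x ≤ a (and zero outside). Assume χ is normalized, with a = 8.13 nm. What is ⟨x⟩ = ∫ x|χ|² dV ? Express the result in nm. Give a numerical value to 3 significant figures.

⟨x⟩ ≈ 4.07 nm

By definition ⟨x⟩ = ∫ x |χ(x)|² dx.
Evaluating both integrals, ⟨x⟩ = a/2.
Putting a = 8.13 gives 4.065.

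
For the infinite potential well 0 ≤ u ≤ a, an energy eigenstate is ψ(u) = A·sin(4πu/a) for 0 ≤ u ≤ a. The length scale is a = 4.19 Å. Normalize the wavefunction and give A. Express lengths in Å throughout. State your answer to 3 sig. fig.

A ≈ 0.691 Å^(-1/2)

Require ∫ |ψ|² du = 1 over the whole domain.
Using sin²θ = (1 − cos 2θ)/2, with ψ = A·sin(4πu/a), the integral evaluates to A²·[a/2].
So A² = (a/2)^(−1).
With a = 4.19: A² = 0.4773 and A = 0.6909.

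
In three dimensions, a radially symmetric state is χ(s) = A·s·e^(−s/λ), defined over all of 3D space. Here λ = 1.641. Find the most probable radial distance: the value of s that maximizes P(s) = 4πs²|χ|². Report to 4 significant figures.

Set d/ds [P(s) = 4πs²|χ|²] = 0 and solve for s > 0.
This gives s = 2·λ.
With λ = 1.641, the most probable radial distance is 3.2820.

s ≈ 3.282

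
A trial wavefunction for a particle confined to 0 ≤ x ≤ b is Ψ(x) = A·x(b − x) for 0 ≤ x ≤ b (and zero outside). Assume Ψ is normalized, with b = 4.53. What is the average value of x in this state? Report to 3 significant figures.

By definition ⟨x⟩ = ∫ x |Ψ(x)|² dx.
Expanding the polynomial and integrating term by term, since the A² factors cancel between numerator and denominator, ⟨x⟩ = b/2.
Putting b = 4.53 gives 2.265.

⟨x⟩ ≈ 2.27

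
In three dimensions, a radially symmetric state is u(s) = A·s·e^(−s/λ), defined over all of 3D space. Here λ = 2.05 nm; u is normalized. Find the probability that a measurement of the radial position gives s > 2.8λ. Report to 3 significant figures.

Integrate the radial probability density 4πs²|u|² over s > 2.8λ.
A² is fixed by ∫₀^∞ 4πs²|u|² ds = 1, i.e. A² = (3·π·λ^5)^(−1).
Substituting t = s/λ, A², 4π and the length scale all cancel in the ratio: P = ∫_{2.8}^{∞} t^4·e^(-2·t) dt / ∫_{0}^{∞} t^4·e^(-2·t) dt.
With ∫ t^4·e^(-2·t) dt = -(t^4/2 + t^3 + 3·t^2/2 + 3·t/2 + 3/4)·e^(-2·t) + C, the region integral is ≈ 0.25661 and the full one is 3/4.
Taking the ratio yields P = 0.3422.

P ≈ 0.342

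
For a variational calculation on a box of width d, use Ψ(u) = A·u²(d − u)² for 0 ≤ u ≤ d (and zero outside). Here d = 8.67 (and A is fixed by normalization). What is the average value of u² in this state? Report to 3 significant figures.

⟨u^2⟩ ≈ 20.5

By definition ⟨u²⟩ = ∫ u^2 |Ψ(u)|² du.
Expanding the polynomial and integrating term by term, evaluating both integrals, ⟨u²⟩ = 3·d^2/11.
With d = 8.67, ⟨u^2⟩ = 20.50.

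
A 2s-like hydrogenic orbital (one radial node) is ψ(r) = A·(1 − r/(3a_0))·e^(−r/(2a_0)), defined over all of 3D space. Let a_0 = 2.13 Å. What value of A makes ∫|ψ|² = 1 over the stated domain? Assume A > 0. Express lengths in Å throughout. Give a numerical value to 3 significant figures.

Require ∫ |ψ|² 4πr² dr = 1 over the whole domain.
Using ∫₀^∞ rⁿ e^(−αr) dr = n!/αⁿ⁺¹, carrying out the integral gives A² · 8·π·a_0^3/3.
Substituting a_0 = 2.13 gives A² = 0.01235, so A = 0.1111.

A ≈ 0.111 Å^(-3/2)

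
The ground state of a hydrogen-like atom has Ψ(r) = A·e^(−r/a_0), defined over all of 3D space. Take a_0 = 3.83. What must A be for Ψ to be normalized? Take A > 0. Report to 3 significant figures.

The normalization condition is ∫|Ψ|² 4πr² dr = 1 from 0 to ∞.
The angular integral contributes 4π, leaving ∫₀^∞ r²|Ψ|² dr.
Recall ∫₀^∞ r^m e^(−r/β) dr = m!·β^(m+1), ∫|Ψ|² 4πr² dr = A²·(π·a_0^3).
Hence A² = 1/[π·a_0^3].
Plugging in a_0 = 3.83 yields A = 0.07527.

A ≈ 0.0753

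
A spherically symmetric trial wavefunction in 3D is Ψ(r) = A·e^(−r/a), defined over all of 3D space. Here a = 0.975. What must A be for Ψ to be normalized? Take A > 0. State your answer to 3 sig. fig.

A ≈ 0.586

Require ∫ |Ψ|² 4πr² dr = 1 over the whole domain.
In 3D with spherical symmetry the volume element is 4πr² dr.
∫|Ψ|² 4πr² dr = A²·(π·a^3).
With a = 0.975: A² = 0.3434 and A = 0.5860.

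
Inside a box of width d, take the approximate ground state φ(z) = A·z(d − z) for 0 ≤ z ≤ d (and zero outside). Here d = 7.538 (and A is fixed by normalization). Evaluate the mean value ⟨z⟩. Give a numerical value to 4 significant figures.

⟨z⟩ ≈ 3.769

By definition ⟨z⟩ = ∫ z |φ(z)|² dz.
Evaluating both integrals, ⟨z⟩ = d/2.
With d = 7.538, ⟨z⟩ = 3.7690.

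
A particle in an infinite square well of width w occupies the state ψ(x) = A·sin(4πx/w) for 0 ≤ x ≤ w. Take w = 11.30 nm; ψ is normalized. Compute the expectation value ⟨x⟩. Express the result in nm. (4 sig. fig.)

⟨x⟩ ≈ 5.650 nm

⟨x⟩ = ∫ x |ψ|² dx over the full domain.
Since the A² factors cancel between numerator and denominator, ⟨x⟩ = w/2.
Putting w = 11.30 gives 5.6500.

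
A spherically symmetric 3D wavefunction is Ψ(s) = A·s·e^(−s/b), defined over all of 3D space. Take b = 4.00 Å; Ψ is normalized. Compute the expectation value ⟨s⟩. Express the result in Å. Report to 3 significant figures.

The expectation value is the |Ψ|²-weighted average of s: ∫ s|Ψ|² 4πs² ds.
Since the A² factors cancel between numerator and denominator, ⟨s⟩ = 5·b/2.
With b = 4.00, ⟨s⟩ = 10.00.

⟨s⟩ ≈ 10.0 Å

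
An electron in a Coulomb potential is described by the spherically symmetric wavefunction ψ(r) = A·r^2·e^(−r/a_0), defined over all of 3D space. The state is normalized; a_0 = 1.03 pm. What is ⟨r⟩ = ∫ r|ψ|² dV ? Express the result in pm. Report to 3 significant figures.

The expectation value is the |ψ|²-weighted average of r: ∫ r|ψ|² 4πr² dr.
Using ∫₀^∞ rⁿ e^(−αr) dr = n!/αⁿ⁺¹, evaluating both integrals, ⟨r⟩ = 7·a_0/2.
Putting a_0 = 1.03 gives 3.605.

⟨r⟩ ≈ 3.61 pm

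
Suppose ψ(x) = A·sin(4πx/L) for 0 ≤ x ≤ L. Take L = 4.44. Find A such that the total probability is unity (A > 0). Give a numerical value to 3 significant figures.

A ≈ 0.671

We need A² ∫|f|² dx = 1, taking the integral from 0 to L.
∫|ψ|² dx = A²·(L/2).
With L = 4.44: A² = 0.4505 and A = 0.6712.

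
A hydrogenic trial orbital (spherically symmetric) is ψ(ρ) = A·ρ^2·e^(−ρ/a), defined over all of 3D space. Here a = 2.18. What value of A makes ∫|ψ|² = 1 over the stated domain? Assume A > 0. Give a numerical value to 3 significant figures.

The normalization condition is ∫|ψ|² 4πρ² dρ = 1 from 0 to ∞.
The angular integral contributes 4π, leaving ∫₀^∞ ρ²|ψ|² dρ.
∫|ψ|² 4πρ² dρ = A²·(45·π·a^7/2).
Plugging in a = 2.18 yields A = 0.007776.

A ≈ 0.00778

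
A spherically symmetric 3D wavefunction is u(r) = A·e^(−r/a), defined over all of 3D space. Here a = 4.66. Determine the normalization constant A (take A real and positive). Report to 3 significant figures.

A ≈ 0.0561

Require ∫ |u|² 4πr² dr = 1 over the whole domain.
In 3D with spherical symmetry the volume element is 4πr² dr.
Using ∫₀^∞ rⁿ e^(−αr) dr = n!/αⁿ⁺¹, ∫|u|² 4πr² dr = A²·(π·a^3).
So A² = (π·a^3)^(−1).
Plugging in a = 4.66 yields A = 0.05608.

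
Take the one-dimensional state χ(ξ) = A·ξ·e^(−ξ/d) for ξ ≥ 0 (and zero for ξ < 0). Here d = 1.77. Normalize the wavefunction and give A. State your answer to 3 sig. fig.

The normalization condition is ∫|χ|² dξ = 1 from 0 to ∞.
With ∫₀^∞ ξ^2 e^(−αξ) dξ = 2!/α^3, ∫|χ|² dξ = A²·(d^3/4).
Plugging in d = 1.77 yields A = 0.8493.

A ≈ 0.849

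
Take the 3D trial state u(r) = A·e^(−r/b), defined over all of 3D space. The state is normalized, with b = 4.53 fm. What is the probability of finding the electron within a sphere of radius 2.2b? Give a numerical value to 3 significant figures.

P = ∫ |u|² 4πr² dr over r ≤ 2.2b.
Normalization gives A² = 1/(π·b^3).
Substituting t = r/b, A², 4π and the length scale all cancel in the ratio: P = ∫_{0}^{2.2} t^2·e^(-2·t) dt / ∫_{0}^{∞} t^2·e^(-2·t) dt.
Using ∫ t^2·e^(-2·t) dt = -(2·t^2 + 2·t + 1)·e^(-2·t)/4, the numerator is 1/4 - 377·e^(-22/5)/100 and the denominator is 1/4.
This evaluates to P = 0.8149.

P ≈ 0.815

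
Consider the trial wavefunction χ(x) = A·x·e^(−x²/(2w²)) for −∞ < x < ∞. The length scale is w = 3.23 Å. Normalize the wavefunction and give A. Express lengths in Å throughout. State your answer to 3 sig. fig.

Normalization requires ∫|χ|² dx = 1, integrated from −∞ to ∞.
The integral (without the A² prefactor) comes out to √(π)·w^3/2.
Setting this equal to 1 gives A² = 1/(√(π)·w^3/2).
Substituting w = 3.23 gives A² = 0.03348, so A = 0.1830.

A ≈ 0.183 Å^(-3/2)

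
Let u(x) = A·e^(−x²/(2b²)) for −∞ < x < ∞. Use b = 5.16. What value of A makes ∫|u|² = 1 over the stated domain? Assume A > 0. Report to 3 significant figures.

We need A² ∫|f|² dx = 1, taking the integral from −∞ to ∞.
Using the Gaussian integral ∫_{−∞}^{∞} e^(−αx²) dx = √(π/α), carrying out the integral gives A² · √(π)·b.
So A² = (√(π)·b)^(−1).
With b = 5.16: A² = 0.1093 and A = 0.3307.

A ≈ 0.331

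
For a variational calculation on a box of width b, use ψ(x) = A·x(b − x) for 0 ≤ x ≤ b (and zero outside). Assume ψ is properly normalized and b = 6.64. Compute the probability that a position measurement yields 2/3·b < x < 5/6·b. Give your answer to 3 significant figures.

P ≈ 0.174

P = ∫_{2/3·b}^{5/6·b} |ψ(x)|² dx.
Since A² = 1/(b^5/30), this is the region integral divided by the full normalization integral.
In terms of u = x/b (A² and the length scale cancel between numerator and denominator), P = [∫_{2/3}^{5/6} u^2·(1 - u)^2 du] / [∫_{0}^{1} u^2·(1 - u)^2 du].
With ∫ u^2·(1 - u)^2 du = u^3·(6·u^2 - 15·u + 10)/30 + C, the region integral is ≈ 0.0058128 and the full one is 1/30.
The result is P = 113/648.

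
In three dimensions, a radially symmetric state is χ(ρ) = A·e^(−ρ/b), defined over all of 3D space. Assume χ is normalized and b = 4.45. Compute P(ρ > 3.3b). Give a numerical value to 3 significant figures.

P ≈ 0.0400

P = ∫ |χ|² 4πρ² dρ over ρ > 3.3b.
Normalization gives A² = 1/(π·b^3).
Substituting u = ρ/b, A², 4π and the length scale all cancel in the ratio: P = ∫_{3.3}^{∞} u^2·e^(-2·u) du / ∫_{0}^{∞} u^2·e^(-2·u) du.
Using ∫ u^2·e^(-2·u) du = -(2·u^2 + 2·u + 1)·e^(-2·u)/4, the numerator is 1469·e^(-33/5)/200 and the denominator is 1/4.
This evaluates to P = 0.03997.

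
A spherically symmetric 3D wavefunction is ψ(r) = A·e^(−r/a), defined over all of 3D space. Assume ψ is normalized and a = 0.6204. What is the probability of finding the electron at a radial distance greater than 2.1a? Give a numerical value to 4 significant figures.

P ≈ 0.2102

With dV = 4πr²dr, the probability is ∫|ψ|² dV over r > 2.1a.
Normalization gives A² = 1/(π·a^3).
Substituting u = r/a, A², 4π and the length scale all cancel in the ratio: P = ∫_{2.1}^{∞} u^2·e^(-2·u) du / ∫_{0}^{∞} u^2·e^(-2·u) du.
With ∫ u^2·e^(-2·u) du = -(2·u^2 + 2·u + 1)·e^(-2·u)/4 + C, the region integral is 701·e^(-21/5)/200 and the full one is 1/4.
The region integral divided by the full integral gives P = 0.21024.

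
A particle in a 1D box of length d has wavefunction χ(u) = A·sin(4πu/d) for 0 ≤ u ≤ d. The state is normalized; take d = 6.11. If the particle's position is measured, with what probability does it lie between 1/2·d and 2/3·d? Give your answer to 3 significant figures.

P ≈ 0.201

P = ∫_{1/2·d}^{2/3·d} |χ(u)|² du.
Since A² = 1/(d/2), this is the region integral divided by the full normalization integral.
Let t = u/d; then A² and the length scale cancel, so P = ∫_{1/2}^{2/3} sin(4·π·t)^2 dt ÷ ∫_{0}^{1} sin(4·π·t)^2 dt.
An antiderivative of sin(4·π·t)^2 is t/2 - sin(4·π·t)·cos(4·π·t)/(8·π); evaluating from 1/2 to 2/3 gives √(3)/(32·π) + 1/12, while the full integral is 1/2.
Evaluating gives P = (√(3)/16 + π/6)/π.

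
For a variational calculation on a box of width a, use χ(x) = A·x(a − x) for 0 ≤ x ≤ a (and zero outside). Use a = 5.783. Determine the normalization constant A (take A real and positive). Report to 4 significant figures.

A ≈ 0.06810

Normalization requires ∫|χ|² dx = 1, integrated from 0 to a.
Expanding the polynomial and integrating term by term, with χ = A·x(a − x), the integral evaluates to A²·[a^5/30].
With a = 5.783: A² = 0.0046383 and A = 0.068105.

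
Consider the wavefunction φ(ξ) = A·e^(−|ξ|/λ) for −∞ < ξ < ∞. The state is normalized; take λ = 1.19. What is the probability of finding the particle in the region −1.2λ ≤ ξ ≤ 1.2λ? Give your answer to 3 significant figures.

P ≈ 0.909

|φ|² is the probability density, so P = ∫_{−1.2λ}^{1.2λ} |φ|² dξ.
Since A² = 1/(λ), this is the region integral divided by the full normalization integral.
By symmetry take twice the ξ ≥ 0 contribution in numerator and denominator; the 2's cancel. Substituting u = ξ/λ, A² and the length scale cancel in the ratio: P = ∫_{0}^{1.2} e^(-2·u) du / ∫_{0}^{∞} e^(-2·u) du.
With ∫ e^(-2·u) du = -e^(-2·u)/2 + C, the region integral is 1/2 - e^(-12/5)/2 and the full one is 1/2.
The result is P = 0.9093.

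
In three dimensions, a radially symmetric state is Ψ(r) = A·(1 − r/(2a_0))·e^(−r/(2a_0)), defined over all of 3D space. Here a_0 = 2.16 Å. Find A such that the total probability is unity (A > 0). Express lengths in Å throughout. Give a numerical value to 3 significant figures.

We need A² ∫|f|² 4πr² dr = 1, taking the integral from 0 to ∞.
∫|Ψ|² 4πr² dr = A²·(8·π·a_0^3).
Hence A² = 1/[8·π·a_0^3].
Substituting a_0 = 2.16 gives A² = 0.003948, so A = 0.06283.

A ≈ 0.0628 Å^(-3/2)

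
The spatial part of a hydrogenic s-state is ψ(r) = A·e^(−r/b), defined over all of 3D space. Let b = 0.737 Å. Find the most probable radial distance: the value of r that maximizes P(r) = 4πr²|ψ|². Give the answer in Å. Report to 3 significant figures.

Set d/dr [P(r) = 4πr²|ψ|²] = 0 and solve for r > 0.
Solving yields r = b.
With b = 0.737, the most probable radial distance is 0.7370 Å.

r ≈ 0.737 Å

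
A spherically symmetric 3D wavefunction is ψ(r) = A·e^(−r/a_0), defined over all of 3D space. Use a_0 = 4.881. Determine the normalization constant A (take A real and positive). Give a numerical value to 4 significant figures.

A ≈ 0.05232

Normalization requires ∫|ψ|² 4πr² dr = 1, integrated from 0 to ∞.
With ψ = A·e^(−r/a_0), the integral evaluates to A²·[π·a_0^3].
Substituting a_0 = 4.881 gives A² = 0.0027373, so A = 0.052319.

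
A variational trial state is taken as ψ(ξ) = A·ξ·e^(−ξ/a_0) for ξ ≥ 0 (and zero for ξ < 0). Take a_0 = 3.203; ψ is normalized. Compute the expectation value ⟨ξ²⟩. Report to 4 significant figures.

The expectation value is the |ψ|²-weighted average of ξ^2: ∫ ξ^2|ψ|² dξ.
Using ∫₀^∞ ξⁿ e^(−αξ) dξ = n!/αⁿ⁺¹, the ratio of the moment integral to the normalization integral gives ⟨ξ²⟩ = 3·a_0^2.
Putting a_0 = 3.203 gives 30.778.

⟨ξ^2⟩ ≈ 30.78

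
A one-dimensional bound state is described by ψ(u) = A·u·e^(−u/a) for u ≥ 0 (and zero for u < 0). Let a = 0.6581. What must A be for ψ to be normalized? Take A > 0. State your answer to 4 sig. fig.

A ≈ 3.746

We need A² ∫|f|² du = 1, taking the integral from 0 to ∞.
∫|ψ|² du = A²·(a^3/4).
So A² = (a^3/4)^(−1).
Substituting a = 0.6581 gives A² = 14.034, so A = 3.7462.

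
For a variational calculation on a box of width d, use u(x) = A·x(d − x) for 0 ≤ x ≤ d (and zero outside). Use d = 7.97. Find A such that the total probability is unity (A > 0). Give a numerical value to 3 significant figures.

Require ∫ |u|² dx = 1 over the whole domain.
∫|u|² dx = A²·(d^5/30).
Substituting d = 7.97 gives A² = 0.0009329, so A = 0.03054.

A ≈ 0.0305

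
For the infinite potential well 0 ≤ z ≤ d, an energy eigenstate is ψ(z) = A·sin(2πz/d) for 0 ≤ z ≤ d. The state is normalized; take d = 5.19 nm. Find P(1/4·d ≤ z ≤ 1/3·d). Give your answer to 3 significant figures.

|ψ|² is the probability density, so P = ∫_{1/4·d}^{1/3·d} |ψ|² dz.
With A² fixed by ∫|ψ|² = 1, i.e. A² = (d/2)^(−1), substitute and integrate.
Let u = z/d; then A² and the length scale cancel, so P = ∫_{1/4}^{1/3} sin(2·π·u)^2 du ÷ ∫_{0}^{1} sin(2·π·u)^2 du.
With ∫ sin(2·π·u)^2 du = u/2 - sin(4·π·u)/(8·π) + C, the region integral is √(3)/(16·π) + 1/24 and the full one is 1/2.
Taking the ratio, P = (√(3)/8 + π/12)/π.

P ≈ 0.152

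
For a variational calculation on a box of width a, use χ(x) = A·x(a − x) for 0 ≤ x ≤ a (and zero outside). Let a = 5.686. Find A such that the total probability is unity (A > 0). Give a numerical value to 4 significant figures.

Require ∫ |χ|² dx = 1 over the whole domain.
Expanding the polynomial and integrating term by term, ∫|χ|² dx = A²·(a^5/30).
Hence A² = 1/[a^5/30].
Substituting a = 5.686 gives A² = 0.0050476, so A = 0.071047.

A ≈ 0.07105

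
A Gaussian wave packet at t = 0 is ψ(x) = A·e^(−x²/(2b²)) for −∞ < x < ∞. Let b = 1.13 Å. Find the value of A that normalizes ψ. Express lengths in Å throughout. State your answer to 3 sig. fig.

We need A² ∫|f|² dx = 1, taking the integral from −∞ to ∞.
Carrying out the integral gives A² · √(π)·b.
Hence A² = 1/[√(π)·b].
Substituting b = 1.13 gives A² = 0.4993, so A = 0.7066.

A ≈ 0.707 Å^(-1/2)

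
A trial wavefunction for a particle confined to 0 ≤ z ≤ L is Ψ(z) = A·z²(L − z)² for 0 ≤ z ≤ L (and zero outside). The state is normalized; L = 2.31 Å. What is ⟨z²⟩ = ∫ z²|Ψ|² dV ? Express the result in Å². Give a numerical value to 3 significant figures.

⟨z^2⟩ ≈ 1.46 Å^2

⟨z²⟩ = ∫ z^2 |Ψ|² dz over the full domain.
Expanding the polynomial and integrating term by term, the ratio of the moment integral to the normalization integral gives ⟨z²⟩ = 3·L^2/11.
With L = 2.31, ⟨z^2⟩ = 1.455.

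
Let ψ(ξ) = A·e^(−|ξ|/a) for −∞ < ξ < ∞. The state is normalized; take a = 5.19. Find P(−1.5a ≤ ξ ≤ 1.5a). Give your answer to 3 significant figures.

The probability is P = ∫ |ψ|² dξ over [−1.5a, 1.5a].
With A² fixed by ∫|ψ|² = 1, i.e. A² = (a)^(−1), substitute and integrate.
Both integrals are even about ξ = 0, so only the ξ ≥ 0 halves are needed (the factors of 2 cancel). Substituting u = ξ/a, A² and the length scale cancel in the ratio: P = ∫_{0}^{1.5} e^(-2·u) du / ∫_{0}^{∞} e^(-2·u) du.
Using ∫ e^(-2·u) du = -e^(-2·u)/2, the numerator is 1/2 - e^(-3)/2 and the denominator is 1/2.
This works out to P = 0.9502.

P ≈ 0.950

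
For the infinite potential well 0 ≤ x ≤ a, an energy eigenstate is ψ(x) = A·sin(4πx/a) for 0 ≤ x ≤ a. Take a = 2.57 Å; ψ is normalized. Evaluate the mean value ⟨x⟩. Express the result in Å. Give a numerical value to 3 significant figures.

⟨x⟩ ≈ 1.29 Å

The expectation value is the |ψ|²-weighted average of x: ∫ x|ψ|² dx.
Using sin²θ = (1 − cos 2θ)/2, the ratio of the moment integral to the normalization integral gives ⟨x⟩ = a/2.
Putting a = 2.57 gives 1.285.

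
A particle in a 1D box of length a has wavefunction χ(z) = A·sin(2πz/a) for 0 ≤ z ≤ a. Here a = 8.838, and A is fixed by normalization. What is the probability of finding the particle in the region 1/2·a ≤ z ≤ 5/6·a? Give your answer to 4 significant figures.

The probability is P = ∫ |χ|² dz over [1/2·a, 5/6·a].
With A² fixed by ∫|χ|² = 1, i.e. A² = (a/2)^(−1), substitute and integrate.
Let u = z/a; then A² and the length scale cancel, so P = ∫_{1/2}^{5/6} sin(2·π·u)^2 du ÷ ∫_{0}^{1} sin(2·π·u)^2 du.
Using ∫ sin(2·π·u)^2 du = u/2 - sin(4·π·u)/(8·π), the numerator is √(3)/(16·π) + 1/6 and the denominator is 1/2.
Evaluating gives P = (√(3)/8 + π/3)/π.

P ≈ 0.4022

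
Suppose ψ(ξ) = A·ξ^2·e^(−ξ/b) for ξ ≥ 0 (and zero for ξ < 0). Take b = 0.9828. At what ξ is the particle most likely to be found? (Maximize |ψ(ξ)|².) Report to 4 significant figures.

The maximum of |ψ(ξ)|² occurs where its derivative vanishes.
This gives ξ = 2·b.
With b = 0.9828, the most probable position is 1.9656.

ξ ≈ 1.966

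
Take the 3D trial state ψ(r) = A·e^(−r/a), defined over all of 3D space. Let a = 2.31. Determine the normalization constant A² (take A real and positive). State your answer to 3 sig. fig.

A^2 ≈ 0.0258

Require ∫ |ψ|² 4πr² dr = 1 over the whole domain.
With ∫₀^∞ r^2 e^(−αr) dr = 2!/α^3, with ψ = A·e^(−r/a), the integral evaluates to A²·[π·a^3].
Setting this equal to 1 gives A² = 1/(π·a^3).
Substituting a = 2.31 gives A² = 0.02582, so A = 0.1607.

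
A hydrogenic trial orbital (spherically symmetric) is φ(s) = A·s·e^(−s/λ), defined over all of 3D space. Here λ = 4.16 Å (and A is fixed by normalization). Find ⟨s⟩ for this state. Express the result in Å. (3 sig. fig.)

⟨s⟩ = ∫ s |φ|² 4πs² ds over the full domain.
Since the A² factors cancel between numerator and denominator, ⟨s⟩ = 5·λ/2.
Putting λ = 4.16 gives 10.40.

⟨s⟩ ≈ 10.4 Å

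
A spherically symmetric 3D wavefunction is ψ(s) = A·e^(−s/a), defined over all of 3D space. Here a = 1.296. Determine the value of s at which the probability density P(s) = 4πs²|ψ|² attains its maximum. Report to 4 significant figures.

s ≈ 1.296

The maximum of P(s) = 4πs²|ψ|² occurs where its derivative vanishes.
Solving yields s = a.
With a = 1.296, the most probable radial distance is 1.2960.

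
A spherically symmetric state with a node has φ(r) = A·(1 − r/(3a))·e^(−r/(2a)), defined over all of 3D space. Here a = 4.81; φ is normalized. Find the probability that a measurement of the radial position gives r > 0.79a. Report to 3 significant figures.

P ≈ 0.909

Integrate the radial probability density 4πr²|φ|² over r > 0.79a.
Normalization gives A² = 1/(8·π·a^3/3).
Let u = r/a; then A², 4π and the length scale all cancel, so P = ∫_{0.79}^{∞} u^2·(1 - u/3)^2·e^(-u) du ÷ ∫_{0}^{∞} u^2·(1 - u/3)^2·e^(-u) du.
An antiderivative of u^2·(1 - u/3)^2·e^(-u) is (-u^4 + 2·u^3 - 3·u^2 - 6·u - 6)·e^(-u)/9; evaluating from 0.79 to ∞ gives ≈ 0.60592, while the full integral is 2/3.
This evaluates to P = 0.9089.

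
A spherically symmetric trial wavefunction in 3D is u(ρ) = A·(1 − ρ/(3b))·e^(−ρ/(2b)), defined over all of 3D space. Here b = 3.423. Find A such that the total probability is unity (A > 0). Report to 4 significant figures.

We need A² ∫|f|² 4πρ² dρ = 1, taking the integral from 0 to ∞.
The angular integral contributes 4π, leaving ∫₀^∞ ρ²|u|² dρ.
Using ∫₀^∞ ρⁿ e^(−αρ) dρ = n!/αⁿ⁺¹, with u = A·(1 − ρ/(3b))·e^(−ρ/(2b)), the integral evaluates to A²·[8·π·b^3/3].
So A² = (8·π·b^3/3)^(−1).
Substituting b = 3.423 gives A² = 0.0029762, so A = 0.054554.

A ≈ 0.05455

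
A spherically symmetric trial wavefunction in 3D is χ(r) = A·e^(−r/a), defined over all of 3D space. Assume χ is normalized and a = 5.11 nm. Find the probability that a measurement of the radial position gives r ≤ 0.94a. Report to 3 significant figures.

With dV = 4πr²dr, the probability is ∫|χ|² dV over r ≤ 0.94a.
A² is fixed by ∫₀^∞ 4πr²|χ|² dr = 1, i.e. A² = (π·a^3)^(−1).
In terms of u = r/a (A², 4π and the length scale all cancel between numerator and denominator), P = [∫_{0}^{0.94} u^2·e^(-2·u) du] / [∫_{0}^{∞} u^2·e^(-2·u) du].
Using ∫ u^2·e^(-2·u) du = -(2·u^2 + 2·u + 1)·e^(-2·u)/4, the numerator is 1/4 - 5809·e^(-47/25)/5000 and the denominator is 1/4.
The region integral divided by the full integral gives P = 0.2909.

P ≈ 0.291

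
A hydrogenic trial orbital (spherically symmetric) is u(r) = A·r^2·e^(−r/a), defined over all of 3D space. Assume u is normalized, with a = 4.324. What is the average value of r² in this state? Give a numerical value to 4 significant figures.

The expectation value is the |u|²-weighted average of r^2: ∫ r^2|u|² 4πr² dr.
Evaluating both integrals, ⟨r²⟩ = 14·a^2.
Putting a = 4.324 gives 261.76.

⟨r^2⟩ ≈ 261.8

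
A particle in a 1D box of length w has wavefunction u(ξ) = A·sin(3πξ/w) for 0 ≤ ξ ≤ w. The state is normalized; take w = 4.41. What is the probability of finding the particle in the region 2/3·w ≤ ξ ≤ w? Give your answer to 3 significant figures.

P ≈ 0.333

The probability is P = ∫ |u|² dξ over [2/3·w, w].
With A² fixed by ∫|u|² = 1, i.e. A² = (w/2)^(−1), substitute and integrate.
In terms of t = ξ/w (A² and the length scale cancel between numerator and denominator), P = [∫_{2/3}^{1} sin(3·π·t)^2 dt] / [∫_{0}^{1} sin(3·π·t)^2 dt].
An antiderivative of sin(3·π·t)^2 is t/2 - sin(6·π·t)/(12·π); evaluating from 2/3 to 1 gives 1/6, while the full integral is 1/2.
Evaluating gives P = 1/3.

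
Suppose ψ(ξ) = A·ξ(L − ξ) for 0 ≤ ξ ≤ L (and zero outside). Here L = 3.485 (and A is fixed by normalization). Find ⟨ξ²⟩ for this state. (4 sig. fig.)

⟨ξ^2⟩ ≈ 3.470

By definition ⟨ξ²⟩ = ∫ ξ^2 |ψ(ξ)|² dξ.
The ratio of the moment integral to the normalization integral gives ⟨ξ²⟩ = 2·L^2/7.
Putting L = 3.485 gives 3.4701.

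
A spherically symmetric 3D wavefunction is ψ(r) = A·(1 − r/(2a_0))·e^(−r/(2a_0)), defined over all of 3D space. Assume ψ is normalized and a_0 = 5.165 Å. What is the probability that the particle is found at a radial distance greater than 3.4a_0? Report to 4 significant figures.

Integrate the radial probability density 4πr²|ψ|² over r > 3.4a_0.
Normalization gives A² = 1/(8·π·a_0^3).
Let u = r/a_0; then A², 4π and the length scale all cancel, so P = ∫_{3.4}^{∞} u^2·(1 - u/2)^2·e^(-u) du ÷ ∫_{0}^{∞} u^2·(1 - u/2)^2·e^(-u) du.
An antiderivative of u^2·(1 - u/2)^2·e^(-u) is -(u^4/4 + u^2 + 2·u + 2)·e^(-u); evaluating from 3.4 to ∞ gives ≈ 1.79443, while the full integral is 2.
The region integral divided by the full integral gives P = 0.89721.

P ≈ 0.8972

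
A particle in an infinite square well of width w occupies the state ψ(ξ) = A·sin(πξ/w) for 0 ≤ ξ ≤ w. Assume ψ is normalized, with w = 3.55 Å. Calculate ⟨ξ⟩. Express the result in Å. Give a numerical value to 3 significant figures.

By definition ⟨ξ⟩ = ∫ ξ |ψ(ξ)|² dξ.
With ∫₀^w sin²(nπξ/w) dξ = w/2, since the A² factors cancel between numerator and denominator, ⟨ξ⟩ = w/2.
With w = 3.55, ⟨ξ⟩ = 1.775.

⟨ξ⟩ ≈ 1.78 Å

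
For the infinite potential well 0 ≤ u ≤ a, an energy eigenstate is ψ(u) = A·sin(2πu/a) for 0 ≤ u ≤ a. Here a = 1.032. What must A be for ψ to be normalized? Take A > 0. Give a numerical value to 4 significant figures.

We need A² ∫|f|² du = 1, taking the integral from 0 to a.
Carrying out the integral gives A² · a/2.
So A² = (a/2)^(−1).
Plugging in a = 1.032 yields A = 1.3921.

A ≈ 1.392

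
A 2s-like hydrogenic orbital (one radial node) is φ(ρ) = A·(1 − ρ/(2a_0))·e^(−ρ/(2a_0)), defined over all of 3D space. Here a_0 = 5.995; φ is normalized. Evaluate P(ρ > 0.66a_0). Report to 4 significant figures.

P = ∫ |φ|² 4πρ² dρ over ρ > 0.66a_0.
The full normalization integral is A²·[8·π·a_0^3] = 1, fixing A².
Substituting u = ρ/a_0, A², 4π and the length scale all cancel in the ratio: P = ∫_{0.66}^{∞} u^2·(1 - u/2)^2·e^(-u) du / ∫_{0}^{∞} u^2·(1 - u/2)^2·e^(-u) du.
With ∫ u^2·(1 - u/2)^2·e^(-u) du = -(u^4/4 + u^2 + 2·u + 2)·e^(-u) + C, the region integral is ≈ 1.96560 and the full one is 2.
Taking the ratio yields P = 0.98280.

P ≈ 0.9828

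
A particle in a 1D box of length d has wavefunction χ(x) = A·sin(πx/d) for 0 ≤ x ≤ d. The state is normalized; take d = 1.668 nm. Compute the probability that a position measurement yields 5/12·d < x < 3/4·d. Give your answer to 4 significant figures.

P ≈ 0.5721

P = ∫_{5/12·d}^{3/4·d} |χ(x)|² dx.
With A² fixed by ∫|χ|² = 1, i.e. A² = (d/2)^(−1), substitute and integrate.
Substituting u = x/d, A² and the length scale cancel in the ratio: P = ∫_{5/12}^{3/4} sin(π·u)^2 du / ∫_{0}^{1} sin(π·u)^2 du.
Using ∫ sin(π·u)^2 du = u/2 - sin(2·π·u)/(4·π), the numerator is 3/(8·π) + 1/6 and the denominator is 1/2.
The result is P = (9 + 4·π)/(12·π).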